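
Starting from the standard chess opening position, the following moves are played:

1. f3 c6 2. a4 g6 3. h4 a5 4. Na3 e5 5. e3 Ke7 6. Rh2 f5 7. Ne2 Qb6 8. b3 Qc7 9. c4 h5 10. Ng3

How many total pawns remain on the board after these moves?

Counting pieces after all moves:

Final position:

  a b c d e f g h
  ─────────────────
8│♜ ♞ ♝ · · ♝ ♞ ♜│8
7│· ♟ ♛ ♟ ♚ · · ·│7
6│· · ♟ · · · ♟ ·│6
5│♟ · · · ♟ ♟ · ♟│5
4│♙ · ♙ · · · · ♙│4
3│♘ ♙ · · ♙ ♙ ♘ ·│3
2│· · · ♙ · · ♙ ♖│2
1│♖ · ♗ ♕ ♔ ♗ · ·│1
  ─────────────────
  a b c d e f g h


16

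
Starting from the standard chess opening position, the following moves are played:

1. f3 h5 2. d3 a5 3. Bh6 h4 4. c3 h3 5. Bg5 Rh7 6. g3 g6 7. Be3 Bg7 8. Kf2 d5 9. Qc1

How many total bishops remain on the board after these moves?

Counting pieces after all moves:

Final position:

  a b c d e f g h
  ─────────────────
8│♜ ♞ ♝ ♛ ♚ · ♞ ·│8
7│· ♟ ♟ · ♟ ♟ ♝ ♜│7
6│· · · · · · ♟ ·│6
5│♟ · · ♟ · · · ·│5
4│· · · · · · · ·│4
3│· · ♙ ♙ ♗ ♙ ♙ ♟│3
2│♙ ♙ · · ♙ ♔ · ♙│2
1│♖ ♘ ♕ · · ♗ ♘ ♖│1
  ─────────────────
  a b c d e f g h


4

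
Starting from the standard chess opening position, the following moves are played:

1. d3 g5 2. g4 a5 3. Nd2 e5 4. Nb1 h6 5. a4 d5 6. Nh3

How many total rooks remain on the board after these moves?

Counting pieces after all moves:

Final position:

  a b c d e f g h
  ─────────────────
8│♜ ♞ ♝ ♛ ♚ ♝ ♞ ♜│8
7│· ♟ ♟ · · ♟ · ·│7
6│· · · · · · · ♟│6
5│♟ · · ♟ ♟ · ♟ ·│5
4│♙ · · · · · ♙ ·│4
3│· · · ♙ · · · ♘│3
2│· ♙ ♙ · ♙ ♙ · ♙│2
1│♖ ♘ ♗ ♕ ♔ ♗ · ♖│1
  ─────────────────
  a b c d e f g h


4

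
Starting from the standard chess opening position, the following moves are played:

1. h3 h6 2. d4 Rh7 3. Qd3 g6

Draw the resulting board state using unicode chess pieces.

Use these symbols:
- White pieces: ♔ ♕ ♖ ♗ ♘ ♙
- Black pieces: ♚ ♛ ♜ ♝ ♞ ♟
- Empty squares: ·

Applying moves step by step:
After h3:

♜ ♞ ♝ ♛ ♚ ♝ ♞ ♜
♟ ♟ ♟ ♟ ♟ ♟ ♟ ♟
· · · · · · · ·
· · · · · · · ·
· · · · · · · ·
· · · · · · · ♙
♙ ♙ ♙ ♙ ♙ ♙ ♙ ·
♖ ♘ ♗ ♕ ♔ ♗ ♘ ♖


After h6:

♜ ♞ ♝ ♛ ♚ ♝ ♞ ♜
♟ ♟ ♟ ♟ ♟ ♟ ♟ ·
· · · · · · · ♟
· · · · · · · ·
· · · · · · · ·
· · · · · · · ♙
♙ ♙ ♙ ♙ ♙ ♙ ♙ ·
♖ ♘ ♗ ♕ ♔ ♗ ♘ ♖


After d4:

♜ ♞ ♝ ♛ ♚ ♝ ♞ ♜
♟ ♟ ♟ ♟ ♟ ♟ ♟ ·
· · · · · · · ♟
· · · · · · · ·
· · · ♙ · · · ·
· · · · · · · ♙
♙ ♙ ♙ · ♙ ♙ ♙ ·
♖ ♘ ♗ ♕ ♔ ♗ ♘ ♖


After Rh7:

♜ ♞ ♝ ♛ ♚ ♝ ♞ ·
♟ ♟ ♟ ♟ ♟ ♟ ♟ ♜
· · · · · · · ♟
· · · · · · · ·
· · · ♙ · · · ·
· · · · · · · ♙
♙ ♙ ♙ · ♙ ♙ ♙ ·
♖ ♘ ♗ ♕ ♔ ♗ ♘ ♖


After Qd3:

♜ ♞ ♝ ♛ ♚ ♝ ♞ ·
♟ ♟ ♟ ♟ ♟ ♟ ♟ ♜
· · · · · · · ♟
· · · · · · · ·
· · · ♙ · · · ·
· · · ♕ · · · ♙
♙ ♙ ♙ · ♙ ♙ ♙ ·
♖ ♘ ♗ · ♔ ♗ ♘ ♖


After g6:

♜ ♞ ♝ ♛ ♚ ♝ ♞ ·
♟ ♟ ♟ ♟ ♟ ♟ · ♜
· · · · · · ♟ ♟
· · · · · · · ·
· · · ♙ · · · ·
· · · ♕ · · · ♙
♙ ♙ ♙ · ♙ ♙ ♙ ·
♖ ♘ ♗ · ♔ ♗ ♘ ♖



  a b c d e f g h
  ─────────────────
8│♜ ♞ ♝ ♛ ♚ ♝ ♞ ·│8
7│♟ ♟ ♟ ♟ ♟ ♟ · ♜│7
6│· · · · · · ♟ ♟│6
5│· · · · · · · ·│5
4│· · · ♙ · · · ·│4
3│· · · ♕ · · · ♙│3
2│♙ ♙ ♙ · ♙ ♙ ♙ ·│2
1│♖ ♘ ♗ · ♔ ♗ ♘ ♖│1
  ─────────────────
  a b c d e f g h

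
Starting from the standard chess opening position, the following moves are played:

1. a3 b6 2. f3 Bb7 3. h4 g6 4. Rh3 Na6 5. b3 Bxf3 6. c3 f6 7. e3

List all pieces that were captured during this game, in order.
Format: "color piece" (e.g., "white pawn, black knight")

Tracking captures:
  Bxf3: captured white pawn

white pawn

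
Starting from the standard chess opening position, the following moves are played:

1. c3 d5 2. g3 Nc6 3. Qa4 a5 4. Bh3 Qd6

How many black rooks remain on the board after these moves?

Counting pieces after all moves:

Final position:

  a b c d e f g h
  ─────────────────
8│♜ · ♝ · ♚ ♝ ♞ ♜│8
7│· ♟ ♟ · ♟ ♟ ♟ ♟│7
6│· · ♞ ♛ · · · ·│6
5│♟ · · ♟ · · · ·│5
4│♕ · · · · · · ·│4
3│· · ♙ · · · ♙ ♗│3
2│♙ ♙ · ♙ ♙ ♙ · ♙│2
1│♖ ♘ ♗ · ♔ · ♘ ♖│1
  ─────────────────
  a b c d e f g h


2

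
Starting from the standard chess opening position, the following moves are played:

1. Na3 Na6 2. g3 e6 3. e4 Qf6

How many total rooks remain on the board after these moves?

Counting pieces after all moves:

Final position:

  a b c d e f g h
  ─────────────────
8│♜ · ♝ · ♚ ♝ ♞ ♜│8
7│♟ ♟ ♟ ♟ · ♟ ♟ ♟│7
6│♞ · · · ♟ ♛ · ·│6
5│· · · · · · · ·│5
4│· · · · ♙ · · ·│4
3│♘ · · · · · ♙ ·│3
2│♙ ♙ ♙ ♙ · ♙ · ♙│2
1│♖ · ♗ ♕ ♔ ♗ ♘ ♖│1
  ─────────────────
  a b c d e f g h


4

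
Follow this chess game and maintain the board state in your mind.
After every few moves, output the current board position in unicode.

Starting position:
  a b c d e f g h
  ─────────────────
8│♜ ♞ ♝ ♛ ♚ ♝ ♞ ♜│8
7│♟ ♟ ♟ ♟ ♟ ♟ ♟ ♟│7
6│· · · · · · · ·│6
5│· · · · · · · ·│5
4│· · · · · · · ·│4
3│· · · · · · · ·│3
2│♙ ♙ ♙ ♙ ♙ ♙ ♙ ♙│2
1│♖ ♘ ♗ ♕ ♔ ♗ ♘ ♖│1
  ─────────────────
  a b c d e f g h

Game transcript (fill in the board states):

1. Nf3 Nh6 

  a b c d e f g h
  ─────────────────
8│♜ ♞ ♝ ♛ ♚ ♝ · ♜│8
7│♟ ♟ ♟ ♟ ♟ ♟ ♟ ♟│7
6│· · · · · · · ♞│6
5│· · · · · · · ·│5
4│· · · · · · · ·│4
3│· · · · · ♘ · ·│3
2│♙ ♙ ♙ ♙ ♙ ♙ ♙ ♙│2
1│♖ ♘ ♗ ♕ ♔ ♗ · ♖│1
  ─────────────────
  a b c d e f g h

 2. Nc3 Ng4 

  a b c d e f g h
  ─────────────────
8│♜ ♞ ♝ ♛ ♚ ♝ · ♜│8
7│♟ ♟ ♟ ♟ ♟ ♟ ♟ ♟│7
6│· · · · · · · ·│6
5│· · · · · · · ·│5
4│· · · · · · ♞ ·│4
3│· · ♘ · · ♘ · ·│3
2│♙ ♙ ♙ ♙ ♙ ♙ ♙ ♙│2
1│♖ · ♗ ♕ ♔ ♗ · ♖│1
  ─────────────────
  a b c d e f g h

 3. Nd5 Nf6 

  a b c d e f g h
  ─────────────────
8│♜ ♞ ♝ ♛ ♚ ♝ · ♜│8
7│♟ ♟ ♟ ♟ ♟ ♟ ♟ ♟│7
6│· · · · · ♞ · ·│6
5│· · · ♘ · · · ·│5
4│· · · · · · · ·│4
3│· · · · · ♘ · ·│3
2│♙ ♙ ♙ ♙ ♙ ♙ ♙ ♙│2
1│♖ · ♗ ♕ ♔ ♗ · ♖│1
  ─────────────────
  a b c d e f g h

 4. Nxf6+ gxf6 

  a b c d e f g h
  ─────────────────
8│♜ ♞ ♝ ♛ ♚ ♝ · ♜│8
7│♟ ♟ ♟ ♟ ♟ ♟ · ♟│7
6│· · · · · ♟ · ·│6
5│· · · · · · · ·│5
4│· · · · · · · ·│4
3│· · · · · ♘ · ·│3
2│♙ ♙ ♙ ♙ ♙ ♙ ♙ ♙│2
1│♖ · ♗ ♕ ♔ ♗ · ♖│1
  ─────────────────
  a b c d e f g h

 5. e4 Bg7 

  a b c d e f g h
  ─────────────────
8│♜ ♞ ♝ ♛ ♚ · · ♜│8
7│♟ ♟ ♟ ♟ ♟ ♟ ♝ ♟│7
6│· · · · · ♟ · ·│6
5│· · · · · · · ·│5
4│· · · · ♙ · · ·│4
3│· · · · · ♘ · ·│3
2│♙ ♙ ♙ ♙ · ♙ ♙ ♙│2
1│♖ · ♗ ♕ ♔ ♗ · ♖│1
  ─────────────────
  a b c d e f g h



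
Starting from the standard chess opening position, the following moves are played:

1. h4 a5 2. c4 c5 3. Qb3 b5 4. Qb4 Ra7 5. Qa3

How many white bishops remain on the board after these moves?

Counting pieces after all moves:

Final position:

  a b c d e f g h
  ─────────────────
8│· ♞ ♝ ♛ ♚ ♝ ♞ ♜│8
7│♜ · · ♟ ♟ ♟ ♟ ♟│7
6│· · · · · · · ·│6
5│♟ ♟ ♟ · · · · ·│5
4│· · ♙ · · · · ♙│4
3│♕ · · · · · · ·│3
2│♙ ♙ · ♙ ♙ ♙ ♙ ·│2
1│♖ ♘ ♗ · ♔ ♗ ♘ ♖│1
  ─────────────────
  a b c d e f g h


2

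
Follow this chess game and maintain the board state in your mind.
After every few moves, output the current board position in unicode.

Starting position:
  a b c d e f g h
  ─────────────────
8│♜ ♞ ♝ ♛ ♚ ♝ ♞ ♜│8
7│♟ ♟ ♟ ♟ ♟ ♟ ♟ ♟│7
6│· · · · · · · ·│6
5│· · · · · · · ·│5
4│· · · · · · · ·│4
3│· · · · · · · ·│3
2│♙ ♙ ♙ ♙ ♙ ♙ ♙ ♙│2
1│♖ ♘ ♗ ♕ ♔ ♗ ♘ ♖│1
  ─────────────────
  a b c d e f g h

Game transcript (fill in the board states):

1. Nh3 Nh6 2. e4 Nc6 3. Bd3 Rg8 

  a b c d e f g h
  ─────────────────
8│♜ · ♝ ♛ ♚ ♝ ♜ ·│8
7│♟ ♟ ♟ ♟ ♟ ♟ ♟ ♟│7
6│· · ♞ · · · · ♞│6
5│· · · · · · · ·│5
4│· · · · ♙ · · ·│4
3│· · · ♗ · · · ♘│3
2│♙ ♙ ♙ ♙ · ♙ ♙ ♙│2
1│♖ ♘ ♗ ♕ ♔ · · ♖│1
  ─────────────────
  a b c d e f g h

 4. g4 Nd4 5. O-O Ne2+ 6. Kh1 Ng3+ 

  a b c d e f g h
  ─────────────────
8│♜ · ♝ ♛ ♚ ♝ ♜ ·│8
7│♟ ♟ ♟ ♟ ♟ ♟ ♟ ♟│7
6│· · · · · · · ♞│6
5│· · · · · · · ·│5
4│· · · · ♙ · ♙ ·│4
3│· · · ♗ · · ♞ ♘│3
2│♙ ♙ ♙ ♙ · ♙ · ♙│2
1│♖ ♘ ♗ ♕ · ♖ · ♔│1
  ─────────────────
  a b c d e f g h

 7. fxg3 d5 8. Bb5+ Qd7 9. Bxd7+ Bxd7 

  a b c d e f g h
  ─────────────────
8│♜ · · · ♚ ♝ ♜ ·│8
7│♟ ♟ ♟ ♝ ♟ ♟ ♟ ♟│7
6│· · · · · · · ♞│6
5│· · · ♟ · · · ·│5
4│· · · · ♙ · ♙ ·│4
3│· · · · · · ♙ ♘│3
2│♙ ♙ ♙ ♙ · · · ♙│2
1│♖ ♘ ♗ ♕ · ♖ · ♔│1
  ─────────────────
  a b c d e f g h

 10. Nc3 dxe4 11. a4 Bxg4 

  a b c d e f g h
  ─────────────────
8│♜ · · · ♚ ♝ ♜ ·│8
7│♟ ♟ ♟ · ♟ ♟ ♟ ♟│7
6│· · · · · · · ♞│6
5│· · · · · · · ·│5
4│♙ · · · ♟ · ♝ ·│4
3│· · ♘ · · · ♙ ♘│3
2│· ♙ ♙ ♙ · · · ♙│2
1│♖ · ♗ ♕ · ♖ · ♔│1
  ─────────────────
  a b c d e f g h


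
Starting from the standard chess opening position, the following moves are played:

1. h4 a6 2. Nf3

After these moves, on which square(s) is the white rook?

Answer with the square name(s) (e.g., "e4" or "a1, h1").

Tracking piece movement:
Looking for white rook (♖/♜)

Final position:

  a b c d e f g h
  ─────────────────
8│♜ ♞ ♝ ♛ ♚ ♝ ♞ ♜│8
7│· ♟ ♟ ♟ ♟ ♟ ♟ ♟│7
6│♟ · · · · · · ·│6
5│· · · · · · · ·│5
4│· · · · · · · ♙│4
3│· · · · · ♘ · ·│3
2│♙ ♙ ♙ ♙ ♙ ♙ ♙ ·│2
1│♖ ♘ ♗ ♕ ♔ ♗ · ♖│1
  ─────────────────
  a b c d e f g h


a1, h1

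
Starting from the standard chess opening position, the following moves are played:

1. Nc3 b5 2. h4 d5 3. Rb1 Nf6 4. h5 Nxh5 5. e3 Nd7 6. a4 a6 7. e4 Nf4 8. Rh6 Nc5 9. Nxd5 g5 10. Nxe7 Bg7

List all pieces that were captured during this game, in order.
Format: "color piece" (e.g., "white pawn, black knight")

Tracking captures:
  Nxh5: captured white pawn
  Nxd5: captured black pawn
  Nxe7: captured black pawn

white pawn, black pawn, black pawn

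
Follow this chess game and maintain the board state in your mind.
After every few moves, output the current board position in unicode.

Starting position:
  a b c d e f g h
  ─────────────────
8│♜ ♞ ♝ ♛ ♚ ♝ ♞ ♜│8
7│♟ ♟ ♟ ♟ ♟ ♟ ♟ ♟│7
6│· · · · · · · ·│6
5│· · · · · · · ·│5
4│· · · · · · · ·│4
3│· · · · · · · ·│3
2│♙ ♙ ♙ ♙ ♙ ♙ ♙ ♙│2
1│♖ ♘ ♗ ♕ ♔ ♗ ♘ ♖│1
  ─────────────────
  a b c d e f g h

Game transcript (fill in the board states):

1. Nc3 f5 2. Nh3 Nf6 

  a b c d e f g h
  ─────────────────
8│♜ ♞ ♝ ♛ ♚ ♝ · ♜│8
7│♟ ♟ ♟ ♟ ♟ · ♟ ♟│7
6│· · · · · ♞ · ·│6
5│· · · · · ♟ · ·│5
4│· · · · · · · ·│4
3│· · ♘ · · · · ♘│3
2│♙ ♙ ♙ ♙ ♙ ♙ ♙ ♙│2
1│♖ · ♗ ♕ ♔ ♗ · ♖│1
  ─────────────────
  a b c d e f g h

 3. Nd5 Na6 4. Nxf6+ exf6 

  a b c d e f g h
  ─────────────────
8│♜ · ♝ ♛ ♚ ♝ · ♜│8
7│♟ ♟ ♟ ♟ · · ♟ ♟│7
6│♞ · · · · ♟ · ·│6
5│· · · · · ♟ · ·│5
4│· · · · · · · ·│4
3│· · · · · · · ♘│3
2│♙ ♙ ♙ ♙ ♙ ♙ ♙ ♙│2
1│♖ · ♗ ♕ ♔ ♗ · ♖│1
  ─────────────────
  a b c d e f g h

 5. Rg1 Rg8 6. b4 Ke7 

  a b c d e f g h
  ─────────────────
8│♜ · ♝ ♛ · ♝ ♜ ·│8
7│♟ ♟ ♟ ♟ ♚ · ♟ ♟│7
6│♞ · · · · ♟ · ·│6
5│· · · · · ♟ · ·│5
4│· ♙ · · · · · ·│4
3│· · · · · · · ♘│3
2│♙ · ♙ ♙ ♙ ♙ ♙ ♙│2
1│♖ · ♗ ♕ ♔ ♗ ♖ ·│1
  ─────────────────
  a b c d e f g h

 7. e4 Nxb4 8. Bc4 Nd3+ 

  a b c d e f g h
  ─────────────────
8│♜ · ♝ ♛ · ♝ ♜ ·│8
7│♟ ♟ ♟ ♟ ♚ · ♟ ♟│7
6│· · · · · ♟ · ·│6
5│· · · · · ♟ · ·│5
4│· · ♗ · ♙ · · ·│4
3│· · · ♞ · · · ♘│3
2│♙ · ♙ ♙ · ♙ ♙ ♙│2
1│♖ · ♗ ♕ ♔ · ♖ ·│1
  ─────────────────
  a b c d e f g h

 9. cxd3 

  a b c d e f g h
  ─────────────────
8│♜ · ♝ ♛ · ♝ ♜ ·│8
7│♟ ♟ ♟ ♟ ♚ · ♟ ♟│7
6│· · · · · ♟ · ·│6
5│· · · · · ♟ · ·│5
4│· · ♗ · ♙ · · ·│4
3│· · · ♙ · · · ♘│3
2│♙ · · ♙ · ♙ ♙ ♙│2
1│♖ · ♗ ♕ ♔ · ♖ ·│1
  ─────────────────
  a b c d e f g h


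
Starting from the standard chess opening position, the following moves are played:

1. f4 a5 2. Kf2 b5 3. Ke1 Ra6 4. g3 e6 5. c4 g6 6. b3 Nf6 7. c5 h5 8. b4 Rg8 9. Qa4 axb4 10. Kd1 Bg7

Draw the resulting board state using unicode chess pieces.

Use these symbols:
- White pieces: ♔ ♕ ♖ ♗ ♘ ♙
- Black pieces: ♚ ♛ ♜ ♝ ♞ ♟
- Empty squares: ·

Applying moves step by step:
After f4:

♜ ♞ ♝ ♛ ♚ ♝ ♞ ♜
♟ ♟ ♟ ♟ ♟ ♟ ♟ ♟
· · · · · · · ·
· · · · · · · ·
· · · · · ♙ · ·
· · · · · · · ·
♙ ♙ ♙ ♙ ♙ · ♙ ♙
♖ ♘ ♗ ♕ ♔ ♗ ♘ ♖


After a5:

♜ ♞ ♝ ♛ ♚ ♝ ♞ ♜
· ♟ ♟ ♟ ♟ ♟ ♟ ♟
· · · · · · · ·
♟ · · · · · · ·
· · · · · ♙ · ·
· · · · · · · ·
♙ ♙ ♙ ♙ ♙ · ♙ ♙
♖ ♘ ♗ ♕ ♔ ♗ ♘ ♖


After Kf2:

♜ ♞ ♝ ♛ ♚ ♝ ♞ ♜
· ♟ ♟ ♟ ♟ ♟ ♟ ♟
· · · · · · · ·
♟ · · · · · · ·
· · · · · ♙ · ·
· · · · · · · ·
♙ ♙ ♙ ♙ ♙ ♔ ♙ ♙
♖ ♘ ♗ ♕ · ♗ ♘ ♖


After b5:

♜ ♞ ♝ ♛ ♚ ♝ ♞ ♜
· · ♟ ♟ ♟ ♟ ♟ ♟
· · · · · · · ·
♟ ♟ · · · · · ·
· · · · · ♙ · ·
· · · · · · · ·
♙ ♙ ♙ ♙ ♙ ♔ ♙ ♙
♖ ♘ ♗ ♕ · ♗ ♘ ♖


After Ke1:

♜ ♞ ♝ ♛ ♚ ♝ ♞ ♜
· · ♟ ♟ ♟ ♟ ♟ ♟
· · · · · · · ·
♟ ♟ · · · · · ·
· · · · · ♙ · ·
· · · · · · · ·
♙ ♙ ♙ ♙ ♙ · ♙ ♙
♖ ♘ ♗ ♕ ♔ ♗ ♘ ♖


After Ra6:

· ♞ ♝ ♛ ♚ ♝ ♞ ♜
· · ♟ ♟ ♟ ♟ ♟ ♟
♜ · · · · · · ·
♟ ♟ · · · · · ·
· · · · · ♙ · ·
· · · · · · · ·
♙ ♙ ♙ ♙ ♙ · ♙ ♙
♖ ♘ ♗ ♕ ♔ ♗ ♘ ♖


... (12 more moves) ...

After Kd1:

· ♞ ♝ ♛ ♚ ♝ ♜ ·
· · ♟ ♟ · ♟ · ·
♜ · · · ♟ ♞ ♟ ·
· ♟ ♙ · · · · ♟
♕ ♟ · · · ♙ · ·
· · · · · · ♙ ·
♙ · · ♙ ♙ · · ♙
♖ ♘ ♗ ♔ · ♗ ♘ ♖


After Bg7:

· ♞ ♝ ♛ ♚ · ♜ ·
· · ♟ ♟ · ♟ ♝ ·
♜ · · · ♟ ♞ ♟ ·
· ♟ ♙ · · · · ♟
♕ ♟ · · · ♙ · ·
· · · · · · ♙ ·
♙ · · ♙ ♙ · · ♙
♖ ♘ ♗ ♔ · ♗ ♘ ♖



  a b c d e f g h
  ─────────────────
8│· ♞ ♝ ♛ ♚ · ♜ ·│8
7│· · ♟ ♟ · ♟ ♝ ·│7
6│♜ · · · ♟ ♞ ♟ ·│6
5│· ♟ ♙ · · · · ♟│5
4│♕ ♟ · · · ♙ · ·│4
3│· · · · · · ♙ ·│3
2│♙ · · ♙ ♙ · · ♙│2
1│♖ ♘ ♗ ♔ · ♗ ♘ ♖│1
  ─────────────────
  a b c d e f g h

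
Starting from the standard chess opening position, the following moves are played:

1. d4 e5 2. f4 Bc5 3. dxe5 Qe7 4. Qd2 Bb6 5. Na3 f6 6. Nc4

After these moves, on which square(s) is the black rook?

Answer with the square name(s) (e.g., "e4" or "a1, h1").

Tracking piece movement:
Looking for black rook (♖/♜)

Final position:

  a b c d e f g h
  ─────────────────
8│♜ ♞ ♝ · ♚ · ♞ ♜│8
7│♟ ♟ ♟ ♟ ♛ · ♟ ♟│7
6│· ♝ · · · ♟ · ·│6
5│· · · · ♙ · · ·│5
4│· · ♘ · · ♙ · ·│4
3│· · · · · · · ·│3
2│♙ ♙ ♙ ♕ ♙ · ♙ ♙│2
1│♖ · ♗ · ♔ ♗ ♘ ♖│1
  ─────────────────
  a b c d e f g h


a8, h8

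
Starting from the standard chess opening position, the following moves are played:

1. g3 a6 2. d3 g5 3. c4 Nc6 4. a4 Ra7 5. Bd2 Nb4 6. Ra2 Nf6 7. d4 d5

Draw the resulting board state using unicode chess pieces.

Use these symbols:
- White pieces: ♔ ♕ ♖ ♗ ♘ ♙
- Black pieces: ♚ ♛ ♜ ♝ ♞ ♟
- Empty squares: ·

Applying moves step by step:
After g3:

♜ ♞ ♝ ♛ ♚ ♝ ♞ ♜
♟ ♟ ♟ ♟ ♟ ♟ ♟ ♟
· · · · · · · ·
· · · · · · · ·
· · · · · · · ·
· · · · · · ♙ ·
♙ ♙ ♙ ♙ ♙ ♙ · ♙
♖ ♘ ♗ ♕ ♔ ♗ ♘ ♖


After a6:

♜ ♞ ♝ ♛ ♚ ♝ ♞ ♜
· ♟ ♟ ♟ ♟ ♟ ♟ ♟
♟ · · · · · · ·
· · · · · · · ·
· · · · · · · ·
· · · · · · ♙ ·
♙ ♙ ♙ ♙ ♙ ♙ · ♙
♖ ♘ ♗ ♕ ♔ ♗ ♘ ♖


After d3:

♜ ♞ ♝ ♛ ♚ ♝ ♞ ♜
· ♟ ♟ ♟ ♟ ♟ ♟ ♟
♟ · · · · · · ·
· · · · · · · ·
· · · · · · · ·
· · · ♙ · · ♙ ·
♙ ♙ ♙ · ♙ ♙ · ♙
♖ ♘ ♗ ♕ ♔ ♗ ♘ ♖


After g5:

♜ ♞ ♝ ♛ ♚ ♝ ♞ ♜
· ♟ ♟ ♟ ♟ ♟ · ♟
♟ · · · · · · ·
· · · · · · ♟ ·
· · · · · · · ·
· · · ♙ · · ♙ ·
♙ ♙ ♙ · ♙ ♙ · ♙
♖ ♘ ♗ ♕ ♔ ♗ ♘ ♖


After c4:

♜ ♞ ♝ ♛ ♚ ♝ ♞ ♜
· ♟ ♟ ♟ ♟ ♟ · ♟
♟ · · · · · · ·
· · · · · · ♟ ·
· · ♙ · · · · ·
· · · ♙ · · ♙ ·
♙ ♙ · · ♙ ♙ · ♙
♖ ♘ ♗ ♕ ♔ ♗ ♘ ♖


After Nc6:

♜ · ♝ ♛ ♚ ♝ ♞ ♜
· ♟ ♟ ♟ ♟ ♟ · ♟
♟ · ♞ · · · · ·
· · · · · · ♟ ·
· · ♙ · · · · ·
· · · ♙ · · ♙ ·
♙ ♙ · · ♙ ♙ · ♙
♖ ♘ ♗ ♕ ♔ ♗ ♘ ♖


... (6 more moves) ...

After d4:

· · ♝ ♛ ♚ ♝ · ♜
♜ ♟ ♟ ♟ ♟ ♟ · ♟
♟ · · · · ♞ · ·
· · · · · · ♟ ·
♙ ♞ ♙ ♙ · · · ·
· · · · · · ♙ ·
♖ ♙ · ♗ ♙ ♙ · ♙
· ♘ · ♕ ♔ ♗ ♘ ♖


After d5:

· · ♝ ♛ ♚ ♝ · ♜
♜ ♟ ♟ · ♟ ♟ · ♟
♟ · · · · ♞ · ·
· · · ♟ · · ♟ ·
♙ ♞ ♙ ♙ · · · ·
· · · · · · ♙ ·
♖ ♙ · ♗ ♙ ♙ · ♙
· ♘ · ♕ ♔ ♗ ♘ ♖



  a b c d e f g h
  ─────────────────
8│· · ♝ ♛ ♚ ♝ · ♜│8
7│♜ ♟ ♟ · ♟ ♟ · ♟│7
6│♟ · · · · ♞ · ·│6
5│· · · ♟ · · ♟ ·│5
4│♙ ♞ ♙ ♙ · · · ·│4
3│· · · · · · ♙ ·│3
2│♖ ♙ · ♗ ♙ ♙ · ♙│2
1│· ♘ · ♕ ♔ ♗ ♘ ♖│1
  ─────────────────
  a b c d e f g h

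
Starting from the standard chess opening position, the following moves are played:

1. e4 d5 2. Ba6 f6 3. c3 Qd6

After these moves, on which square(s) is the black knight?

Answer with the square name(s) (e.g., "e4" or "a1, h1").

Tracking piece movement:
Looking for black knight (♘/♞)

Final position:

  a b c d e f g h
  ─────────────────
8│♜ ♞ ♝ · ♚ ♝ ♞ ♜│8
7│♟ ♟ ♟ · ♟ · ♟ ♟│7
6│♗ · · ♛ · ♟ · ·│6
5│· · · ♟ · · · ·│5
4│· · · · ♙ · · ·│4
3│· · ♙ · · · · ·│3
2│♙ ♙ · ♙ · ♙ ♙ ♙│2
1│♖ ♘ ♗ ♕ ♔ · ♘ ♖│1
  ─────────────────
  a b c d e f g h


b8, g8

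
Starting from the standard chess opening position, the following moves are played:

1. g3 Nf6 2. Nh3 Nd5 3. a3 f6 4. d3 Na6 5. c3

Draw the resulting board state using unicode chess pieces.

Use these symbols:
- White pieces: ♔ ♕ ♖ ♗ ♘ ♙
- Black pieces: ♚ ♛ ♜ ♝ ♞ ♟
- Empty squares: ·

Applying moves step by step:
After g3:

♜ ♞ ♝ ♛ ♚ ♝ ♞ ♜
♟ ♟ ♟ ♟ ♟ ♟ ♟ ♟
· · · · · · · ·
· · · · · · · ·
· · · · · · · ·
· · · · · · ♙ ·
♙ ♙ ♙ ♙ ♙ ♙ · ♙
♖ ♘ ♗ ♕ ♔ ♗ ♘ ♖


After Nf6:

♜ ♞ ♝ ♛ ♚ ♝ · ♜
♟ ♟ ♟ ♟ ♟ ♟ ♟ ♟
· · · · · ♞ · ·
· · · · · · · ·
· · · · · · · ·
· · · · · · ♙ ·
♙ ♙ ♙ ♙ ♙ ♙ · ♙
♖ ♘ ♗ ♕ ♔ ♗ ♘ ♖


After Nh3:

♜ ♞ ♝ ♛ ♚ ♝ · ♜
♟ ♟ ♟ ♟ ♟ ♟ ♟ ♟
· · · · · ♞ · ·
· · · · · · · ·
· · · · · · · ·
· · · · · · ♙ ♘
♙ ♙ ♙ ♙ ♙ ♙ · ♙
♖ ♘ ♗ ♕ ♔ ♗ · ♖


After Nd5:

♜ ♞ ♝ ♛ ♚ ♝ · ♜
♟ ♟ ♟ ♟ ♟ ♟ ♟ ♟
· · · · · · · ·
· · · ♞ · · · ·
· · · · · · · ·
· · · · · · ♙ ♘
♙ ♙ ♙ ♙ ♙ ♙ · ♙
♖ ♘ ♗ ♕ ♔ ♗ · ♖


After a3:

♜ ♞ ♝ ♛ ♚ ♝ · ♜
♟ ♟ ♟ ♟ ♟ ♟ ♟ ♟
· · · · · · · ·
· · · ♞ · · · ·
· · · · · · · ·
♙ · · · · · ♙ ♘
· ♙ ♙ ♙ ♙ ♙ · ♙
♖ ♘ ♗ ♕ ♔ ♗ · ♖


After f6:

♜ ♞ ♝ ♛ ♚ ♝ · ♜
♟ ♟ ♟ ♟ ♟ · ♟ ♟
· · · · · ♟ · ·
· · · ♞ · · · ·
· · · · · · · ·
♙ · · · · · ♙ ♘
· ♙ ♙ ♙ ♙ ♙ · ♙
♖ ♘ ♗ ♕ ♔ ♗ · ♖


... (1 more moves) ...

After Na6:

♜ · ♝ ♛ ♚ ♝ · ♜
♟ ♟ ♟ ♟ ♟ · ♟ ♟
♞ · · · · ♟ · ·
· · · ♞ · · · ·
· · · · · · · ·
♙ · · ♙ · · ♙ ♘
· ♙ ♙ · ♙ ♙ · ♙
♖ ♘ ♗ ♕ ♔ ♗ · ♖


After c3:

♜ · ♝ ♛ ♚ ♝ · ♜
♟ ♟ ♟ ♟ ♟ · ♟ ♟
♞ · · · · ♟ · ·
· · · ♞ · · · ·
· · · · · · · ·
♙ · ♙ ♙ · · ♙ ♘
· ♙ · · ♙ ♙ · ♙
♖ ♘ ♗ ♕ ♔ ♗ · ♖



  a b c d e f g h
  ─────────────────
8│♜ · ♝ ♛ ♚ ♝ · ♜│8
7│♟ ♟ ♟ ♟ ♟ · ♟ ♟│7
6│♞ · · · · ♟ · ·│6
5│· · · ♞ · · · ·│5
4│· · · · · · · ·│4
3│♙ · ♙ ♙ · · ♙ ♘│3
2│· ♙ · · ♙ ♙ · ♙│2
1│♖ ♘ ♗ ♕ ♔ ♗ · ♖│1
  ─────────────────
  a b c d e f g h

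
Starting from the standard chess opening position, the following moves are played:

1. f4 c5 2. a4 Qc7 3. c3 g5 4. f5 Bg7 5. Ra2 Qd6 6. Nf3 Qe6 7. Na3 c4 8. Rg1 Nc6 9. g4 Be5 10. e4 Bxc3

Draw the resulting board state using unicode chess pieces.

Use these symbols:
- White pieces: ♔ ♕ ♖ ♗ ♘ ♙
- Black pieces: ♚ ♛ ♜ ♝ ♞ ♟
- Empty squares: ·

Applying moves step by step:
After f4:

♜ ♞ ♝ ♛ ♚ ♝ ♞ ♜
♟ ♟ ♟ ♟ ♟ ♟ ♟ ♟
· · · · · · · ·
· · · · · · · ·
· · · · · ♙ · ·
· · · · · · · ·
♙ ♙ ♙ ♙ ♙ · ♙ ♙
♖ ♘ ♗ ♕ ♔ ♗ ♘ ♖


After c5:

♜ ♞ ♝ ♛ ♚ ♝ ♞ ♜
♟ ♟ · ♟ ♟ ♟ ♟ ♟
· · · · · · · ·
· · ♟ · · · · ·
· · · · · ♙ · ·
· · · · · · · ·
♙ ♙ ♙ ♙ ♙ · ♙ ♙
♖ ♘ ♗ ♕ ♔ ♗ ♘ ♖


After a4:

♜ ♞ ♝ ♛ ♚ ♝ ♞ ♜
♟ ♟ · ♟ ♟ ♟ ♟ ♟
· · · · · · · ·
· · ♟ · · · · ·
♙ · · · · ♙ · ·
· · · · · · · ·
· ♙ ♙ ♙ ♙ · ♙ ♙
♖ ♘ ♗ ♕ ♔ ♗ ♘ ♖


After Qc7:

♜ ♞ ♝ · ♚ ♝ ♞ ♜
♟ ♟ ♛ ♟ ♟ ♟ ♟ ♟
· · · · · · · ·
· · ♟ · · · · ·
♙ · · · · ♙ · ·
· · · · · · · ·
· ♙ ♙ ♙ ♙ · ♙ ♙
♖ ♘ ♗ ♕ ♔ ♗ ♘ ♖


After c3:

♜ ♞ ♝ · ♚ ♝ ♞ ♜
♟ ♟ ♛ ♟ ♟ ♟ ♟ ♟
· · · · · · · ·
· · ♟ · · · · ·
♙ · · · · ♙ · ·
· · ♙ · · · · ·
· ♙ · ♙ ♙ · ♙ ♙
♖ ♘ ♗ ♕ ♔ ♗ ♘ ♖


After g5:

♜ ♞ ♝ · ♚ ♝ ♞ ♜
♟ ♟ ♛ ♟ ♟ ♟ · ♟
· · · · · · · ·
· · ♟ · · · ♟ ·
♙ · · · · ♙ · ·
· · ♙ · · · · ·
· ♙ · ♙ ♙ · ♙ ♙
♖ ♘ ♗ ♕ ♔ ♗ ♘ ♖


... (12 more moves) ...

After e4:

♜ · ♝ · ♚ · ♞ ♜
♟ ♟ · ♟ ♟ ♟ · ♟
· · ♞ · ♛ · · ·
· · · · ♝ ♙ ♟ ·
♙ · ♟ · ♙ · ♙ ·
♘ · ♙ · · ♘ · ·
♖ ♙ · ♙ · · · ♙
· · ♗ ♕ ♔ ♗ ♖ ·


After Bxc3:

♜ · ♝ · ♚ · ♞ ♜
♟ ♟ · ♟ ♟ ♟ · ♟
· · ♞ · ♛ · · ·
· · · · · ♙ ♟ ·
♙ · ♟ · ♙ · ♙ ·
♘ · ♝ · · ♘ · ·
♖ ♙ · ♙ · · · ♙
· · ♗ ♕ ♔ ♗ ♖ ·



  a b c d e f g h
  ─────────────────
8│♜ · ♝ · ♚ · ♞ ♜│8
7│♟ ♟ · ♟ ♟ ♟ · ♟│7
6│· · ♞ · ♛ · · ·│6
5│· · · · · ♙ ♟ ·│5
4│♙ · ♟ · ♙ · ♙ ·│4
3│♘ · ♝ · · ♘ · ·│3
2│♖ ♙ · ♙ · · · ♙│2
1│· · ♗ ♕ ♔ ♗ ♖ ·│1
  ─────────────────
  a b c d e f g h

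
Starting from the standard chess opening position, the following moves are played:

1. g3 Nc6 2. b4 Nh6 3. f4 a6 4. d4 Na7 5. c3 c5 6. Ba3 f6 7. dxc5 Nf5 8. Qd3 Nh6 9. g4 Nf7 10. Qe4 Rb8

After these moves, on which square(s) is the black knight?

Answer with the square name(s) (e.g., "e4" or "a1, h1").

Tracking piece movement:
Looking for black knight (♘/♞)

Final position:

  a b c d e f g h
  ─────────────────
8│· ♜ ♝ ♛ ♚ ♝ · ♜│8
7│♞ ♟ · ♟ ♟ ♞ ♟ ♟│7
6│♟ · · · · ♟ · ·│6
5│· · ♙ · · · · ·│5
4│· ♙ · · ♕ ♙ ♙ ·│4
3│♗ · ♙ · · · · ·│3
2│♙ · · · ♙ · · ♙│2
1│♖ ♘ · · ♔ ♗ ♘ ♖│1
  ─────────────────
  a b c d e f g h


a7, f7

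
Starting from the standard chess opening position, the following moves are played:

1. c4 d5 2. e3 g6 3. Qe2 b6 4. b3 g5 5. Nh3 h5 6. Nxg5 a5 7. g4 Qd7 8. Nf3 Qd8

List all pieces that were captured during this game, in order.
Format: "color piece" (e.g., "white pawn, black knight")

Tracking captures:
  Nxg5: captured black pawn

black pawn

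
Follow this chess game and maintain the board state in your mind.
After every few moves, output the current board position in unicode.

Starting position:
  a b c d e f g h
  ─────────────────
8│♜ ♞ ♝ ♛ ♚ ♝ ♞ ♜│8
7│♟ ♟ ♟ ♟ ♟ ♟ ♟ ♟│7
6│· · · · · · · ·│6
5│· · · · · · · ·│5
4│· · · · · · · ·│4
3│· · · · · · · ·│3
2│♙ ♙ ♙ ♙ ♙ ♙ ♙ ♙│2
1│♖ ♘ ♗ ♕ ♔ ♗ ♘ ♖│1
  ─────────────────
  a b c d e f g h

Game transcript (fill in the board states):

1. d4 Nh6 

  a b c d e f g h
  ─────────────────
8│♜ ♞ ♝ ♛ ♚ ♝ · ♜│8
7│♟ ♟ ♟ ♟ ♟ ♟ ♟ ♟│7
6│· · · · · · · ♞│6
5│· · · · · · · ·│5
4│· · · ♙ · · · ·│4
3│· · · · · · · ·│3
2│♙ ♙ ♙ · ♙ ♙ ♙ ♙│2
1│♖ ♘ ♗ ♕ ♔ ♗ ♘ ♖│1
  ─────────────────
  a b c d e f g h

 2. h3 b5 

  a b c d e f g h
  ─────────────────
8│♜ ♞ ♝ ♛ ♚ ♝ · ♜│8
7│♟ · ♟ ♟ ♟ ♟ ♟ ♟│7
6│· · · · · · · ♞│6
5│· ♟ · · · · · ·│5
4│· · · ♙ · · · ·│4
3│· · · · · · · ♙│3
2│♙ ♙ ♙ · ♙ ♙ ♙ ·│2
1│♖ ♘ ♗ ♕ ♔ ♗ ♘ ♖│1
  ─────────────────
  a b c d e f g h

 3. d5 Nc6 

  a b c d e f g h
  ─────────────────
8│♜ · ♝ ♛ ♚ ♝ · ♜│8
7│♟ · ♟ ♟ ♟ ♟ ♟ ♟│7
6│· · ♞ · · · · ♞│6
5│· ♟ · ♙ · · · ·│5
4│· · · · · · · ·│4
3│· · · · · · · ♙│3
2│♙ ♙ ♙ · ♙ ♙ ♙ ·│2
1│♖ ♘ ♗ ♕ ♔ ♗ ♘ ♖│1
  ─────────────────
  a b c d e f g h

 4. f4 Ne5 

  a b c d e f g h
  ─────────────────
8│♜ · ♝ ♛ ♚ ♝ · ♜│8
7│♟ · ♟ ♟ ♟ ♟ ♟ ♟│7
6│· · · · · · · ♞│6
5│· ♟ · ♙ ♞ · · ·│5
4│· · · · · ♙ · ·│4
3│· · · · · · · ♙│3
2│♙ ♙ ♙ · ♙ · ♙ ·│2
1│♖ ♘ ♗ ♕ ♔ ♗ ♘ ♖│1
  ─────────────────
  a b c d e f g h



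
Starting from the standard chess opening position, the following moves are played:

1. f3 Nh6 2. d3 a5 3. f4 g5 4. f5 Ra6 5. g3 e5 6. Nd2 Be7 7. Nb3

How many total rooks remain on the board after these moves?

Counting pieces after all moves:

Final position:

  a b c d e f g h
  ─────────────────
8│· ♞ ♝ ♛ ♚ · · ♜│8
7│· ♟ ♟ ♟ ♝ ♟ · ♟│7
6│♜ · · · · · · ♞│6
5│♟ · · · ♟ ♙ ♟ ·│5
4│· · · · · · · ·│4
3│· ♘ · ♙ · · ♙ ·│3
2│♙ ♙ ♙ · ♙ · · ♙│2
1│♖ · ♗ ♕ ♔ ♗ ♘ ♖│1
  ─────────────────
  a b c d e f g h


4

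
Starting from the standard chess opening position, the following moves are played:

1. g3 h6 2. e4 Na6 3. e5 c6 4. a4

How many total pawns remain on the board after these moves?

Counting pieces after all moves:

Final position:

  a b c d e f g h
  ─────────────────
8│♜ · ♝ ♛ ♚ ♝ ♞ ♜│8
7│♟ ♟ · ♟ ♟ ♟ ♟ ·│7
6│♞ · ♟ · · · · ♟│6
5│· · · · ♙ · · ·│5
4│♙ · · · · · · ·│4
3│· · · · · · ♙ ·│3
2│· ♙ ♙ ♙ · ♙ · ♙│2
1│♖ ♘ ♗ ♕ ♔ ♗ ♘ ♖│1
  ─────────────────
  a b c d e f g h


16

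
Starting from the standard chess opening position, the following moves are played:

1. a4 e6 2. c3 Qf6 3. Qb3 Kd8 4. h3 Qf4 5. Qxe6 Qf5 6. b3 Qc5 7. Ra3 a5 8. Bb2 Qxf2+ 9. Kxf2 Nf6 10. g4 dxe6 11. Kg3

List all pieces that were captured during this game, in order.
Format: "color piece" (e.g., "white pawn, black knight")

Tracking captures:
  Qxe6: captured black pawn
  Qxf2+: captured white pawn
  Kxf2: captured black queen
  dxe6: captured white queen

black pawn, white pawn, black queen, white queen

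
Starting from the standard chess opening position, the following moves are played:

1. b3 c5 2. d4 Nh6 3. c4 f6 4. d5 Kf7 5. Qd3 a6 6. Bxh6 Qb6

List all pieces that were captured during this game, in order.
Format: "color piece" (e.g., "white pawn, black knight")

Tracking captures:
  Bxh6: captured black knight

black knight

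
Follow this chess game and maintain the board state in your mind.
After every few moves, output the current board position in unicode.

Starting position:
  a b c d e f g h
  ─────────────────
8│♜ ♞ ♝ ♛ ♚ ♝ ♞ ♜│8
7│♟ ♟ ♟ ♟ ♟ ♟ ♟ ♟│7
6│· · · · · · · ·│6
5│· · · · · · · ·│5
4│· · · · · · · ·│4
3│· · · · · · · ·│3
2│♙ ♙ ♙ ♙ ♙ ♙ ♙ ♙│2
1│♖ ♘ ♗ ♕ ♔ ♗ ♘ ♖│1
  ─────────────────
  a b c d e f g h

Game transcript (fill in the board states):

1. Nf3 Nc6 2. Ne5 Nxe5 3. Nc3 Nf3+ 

  a b c d e f g h
  ─────────────────
8│♜ · ♝ ♛ ♚ ♝ ♞ ♜│8
7│♟ ♟ ♟ ♟ ♟ ♟ ♟ ♟│7
6│· · · · · · · ·│6
5│· · · · · · · ·│5
4│· · · · · · · ·│4
3│· · ♘ · · ♞ · ·│3
2│♙ ♙ ♙ ♙ ♙ ♙ ♙ ♙│2
1│♖ · ♗ ♕ ♔ ♗ · ♖│1
  ─────────────────
  a b c d e f g h

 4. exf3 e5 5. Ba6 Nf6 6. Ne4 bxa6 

  a b c d e f g h
  ─────────────────
8│♜ · ♝ ♛ ♚ ♝ · ♜│8
7│♟ · ♟ ♟ · ♟ ♟ ♟│7
6│♟ · · · · ♞ · ·│6
5│· · · · ♟ · · ·│5
4│· · · · ♘ · · ·│4
3│· · · · · ♙ · ·│3
2│♙ ♙ ♙ ♙ · ♙ ♙ ♙│2
1│♖ · ♗ ♕ ♔ · · ♖│1
  ─────────────────
  a b c d e f g h

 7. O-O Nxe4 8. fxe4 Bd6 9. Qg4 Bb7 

  a b c d e f g h
  ─────────────────
8│♜ · · ♛ ♚ · · ♜│8
7│♟ ♝ ♟ ♟ · ♟ ♟ ♟│7
6│♟ · · ♝ · · · ·│6
5│· · · · ♟ · · ·│5
4│· · · · ♙ · ♕ ·│4
3│· · · · · · · ·│3
2│♙ ♙ ♙ ♙ · ♙ ♙ ♙│2
1│♖ · ♗ · · ♖ ♔ ·│1
  ─────────────────
  a b c d e f g h

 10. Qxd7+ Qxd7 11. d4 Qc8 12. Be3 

  a b c d e f g h
  ─────────────────
8│♜ · ♛ · ♚ · · ♜│8
7│♟ ♝ ♟ · · ♟ ♟ ♟│7
6│♟ · · ♝ · · · ·│6
5│· · · · ♟ · · ·│5
4│· · · ♙ ♙ · · ·│4
3│· · · · ♗ · · ·│3
2│♙ ♙ ♙ · · ♙ ♙ ♙│2
1│♖ · · · · ♖ ♔ ·│1
  ─────────────────
  a b c d e f g h


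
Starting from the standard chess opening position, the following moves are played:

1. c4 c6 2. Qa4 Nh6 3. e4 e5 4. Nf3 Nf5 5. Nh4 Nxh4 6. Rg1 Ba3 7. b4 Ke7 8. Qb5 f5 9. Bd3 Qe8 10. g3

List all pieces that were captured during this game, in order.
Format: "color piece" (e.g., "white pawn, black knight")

Tracking captures:
  Nxh4: captured white knight

white knight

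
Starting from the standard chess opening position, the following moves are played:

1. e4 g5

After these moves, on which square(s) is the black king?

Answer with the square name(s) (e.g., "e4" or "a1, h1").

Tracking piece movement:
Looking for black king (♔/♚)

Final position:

  a b c d e f g h
  ─────────────────
8│♜ ♞ ♝ ♛ ♚ ♝ ♞ ♜│8
7│♟ ♟ ♟ ♟ ♟ ♟ · ♟│7
6│· · · · · · · ·│6
5│· · · · · · ♟ ·│5
4│· · · · ♙ · · ·│4
3│· · · · · · · ·│3
2│♙ ♙ ♙ ♙ · ♙ ♙ ♙│2
1│♖ ♘ ♗ ♕ ♔ ♗ ♘ ♖│1
  ─────────────────
  a b c d e f g h


e8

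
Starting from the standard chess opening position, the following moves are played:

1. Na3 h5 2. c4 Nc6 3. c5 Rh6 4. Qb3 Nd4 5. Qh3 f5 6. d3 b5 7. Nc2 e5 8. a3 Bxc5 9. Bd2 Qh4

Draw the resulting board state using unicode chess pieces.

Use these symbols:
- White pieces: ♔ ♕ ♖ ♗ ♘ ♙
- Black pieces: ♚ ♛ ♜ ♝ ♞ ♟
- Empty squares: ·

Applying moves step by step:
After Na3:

♜ ♞ ♝ ♛ ♚ ♝ ♞ ♜
♟ ♟ ♟ ♟ ♟ ♟ ♟ ♟
· · · · · · · ·
· · · · · · · ·
· · · · · · · ·
♘ · · · · · · ·
♙ ♙ ♙ ♙ ♙ ♙ ♙ ♙
♖ · ♗ ♕ ♔ ♗ ♘ ♖


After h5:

♜ ♞ ♝ ♛ ♚ ♝ ♞ ♜
♟ ♟ ♟ ♟ ♟ ♟ ♟ ·
· · · · · · · ·
· · · · · · · ♟
· · · · · · · ·
♘ · · · · · · ·
♙ ♙ ♙ ♙ ♙ ♙ ♙ ♙
♖ · ♗ ♕ ♔ ♗ ♘ ♖


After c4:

♜ ♞ ♝ ♛ ♚ ♝ ♞ ♜
♟ ♟ ♟ ♟ ♟ ♟ ♟ ·
· · · · · · · ·
· · · · · · · ♟
· · ♙ · · · · ·
♘ · · · · · · ·
♙ ♙ · ♙ ♙ ♙ ♙ ♙
♖ · ♗ ♕ ♔ ♗ ♘ ♖


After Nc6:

♜ · ♝ ♛ ♚ ♝ ♞ ♜
♟ ♟ ♟ ♟ ♟ ♟ ♟ ·
· · ♞ · · · · ·
· · · · · · · ♟
· · ♙ · · · · ·
♘ · · · · · · ·
♙ ♙ · ♙ ♙ ♙ ♙ ♙
♖ · ♗ ♕ ♔ ♗ ♘ ♖


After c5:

♜ · ♝ ♛ ♚ ♝ ♞ ♜
♟ ♟ ♟ ♟ ♟ ♟ ♟ ·
· · ♞ · · · · ·
· · ♙ · · · · ♟
· · · · · · · ·
♘ · · · · · · ·
♙ ♙ · ♙ ♙ ♙ ♙ ♙
♖ · ♗ ♕ ♔ ♗ ♘ ♖


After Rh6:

♜ · ♝ ♛ ♚ ♝ ♞ ·
♟ ♟ ♟ ♟ ♟ ♟ ♟ ·
· · ♞ · · · · ♜
· · ♙ · · · · ♟
· · · · · · · ·
♘ · · · · · · ·
♙ ♙ · ♙ ♙ ♙ ♙ ♙
♖ · ♗ ♕ ♔ ♗ ♘ ♖


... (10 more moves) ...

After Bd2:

♜ · ♝ ♛ ♚ · ♞ ·
♟ · ♟ ♟ · · ♟ ·
· · · · · · · ♜
· ♟ ♝ · ♟ ♟ · ♟
· · · ♞ · · · ·
♙ · · ♙ · · · ♕
· ♙ ♘ ♗ ♙ ♙ ♙ ♙
♖ · · · ♔ ♗ ♘ ♖


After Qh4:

♜ · ♝ · ♚ · ♞ ·
♟ · ♟ ♟ · · ♟ ·
· · · · · · · ♜
· ♟ ♝ · ♟ ♟ · ♟
· · · ♞ · · · ♛
♙ · · ♙ · · · ♕
· ♙ ♘ ♗ ♙ ♙ ♙ ♙
♖ · · · ♔ ♗ ♘ ♖



  a b c d e f g h
  ─────────────────
8│♜ · ♝ · ♚ · ♞ ·│8
7│♟ · ♟ ♟ · · ♟ ·│7
6│· · · · · · · ♜│6
5│· ♟ ♝ · ♟ ♟ · ♟│5
4│· · · ♞ · · · ♛│4
3│♙ · · ♙ · · · ♕│3
2│· ♙ ♘ ♗ ♙ ♙ ♙ ♙│2
1│♖ · · · ♔ ♗ ♘ ♖│1
  ─────────────────
  a b c d e f g h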